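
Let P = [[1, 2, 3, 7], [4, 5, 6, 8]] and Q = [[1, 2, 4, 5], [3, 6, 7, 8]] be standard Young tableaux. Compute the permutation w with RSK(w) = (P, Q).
4 5 1 6 8 2 3 7

Reverse the RSK construction: for i from n down to 1, find the cell of Q containing i, remove the entry at that cell from P, and reverse-bump it up through P; the value ejected from row 1 is w(i).

Step i=8: Q has 8 at row 2, column 4; remove 8 from row 2 of P and reverse-bump: 8 enters row 1 and ejects 7. So w(8) = 7. P is now [[1, 2, 3, 8], [4, 5, 6]].
Step i=7: Q has 7 at row 2, column 3; remove 6 from row 2 of P and reverse-bump: 6 enters row 1 and ejects 3. So w(7) = 3. P is now [[1, 2, 6, 8], [4, 5]].
Step i=6: Q has 6 at row 2, column 2; remove 5 from row 2 of P and reverse-bump: 5 enters row 1 and ejects 2. So w(6) = 2. P is now [[1, 5, 6, 8], [4]].
Step i=5: Q has 5 at row 1, column 4; remove that cell from P, ejecting 8. So w(5) = 8. P is now [[1, 5, 6], [4]].
Step i=4: Q has 4 at row 1, column 3; remove that cell from P, ejecting 6. So w(4) = 6. P is now [[1, 5], [4]].
Step i=3: Q has 3 at row 2, column 1; remove 4 from row 2 of P and reverse-bump: 4 enters row 1 and ejects 1. So w(3) = 1. P is now [[4, 5]].
Step i=2: Q has 2 at row 1, column 2; remove that cell from P, ejecting 5. So w(2) = 5. P is now [[4]].
Step i=1: Q has 1 at row 1, column 1; remove that cell from P, ejecting 4. So w(1) = 4. P is now [].

So w = 4 5 1 6 8 2 3 7.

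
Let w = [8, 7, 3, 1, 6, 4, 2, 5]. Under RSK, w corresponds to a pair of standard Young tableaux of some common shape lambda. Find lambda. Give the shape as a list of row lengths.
[3, 2, 1, 1, 1]

Row-insert each entry into an empty tableau.

After inserting 8: P = [[8]].
After inserting 7: P = [[7], [8]].
After inserting 3: P = [[3], [7], [8]].
After inserting 1: P = [[1], [3], [7], [8]].
After inserting 6: P = [[1, 6], [3], [7], [8]].
After inserting 4: P = [[1, 4], [3, 6], [7], [8]].
After inserting 2: P = [[1, 2], [3, 4], [6], [7], [8]].
After inserting 5: P = [[1, 2, 5], [3, 4], [6], [7], [8]].

The final insertion tableau P = [[1, 2, 5], [3, 4], [6], [7], [8]] has shape [3, 2, 1, 1, 1].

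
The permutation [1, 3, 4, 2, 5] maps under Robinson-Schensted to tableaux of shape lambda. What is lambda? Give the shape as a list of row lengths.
Row-insert each entry into an empty tableau.

After inserting 1: P = [[1]].
After inserting 3: P = [[1, 3]].
After inserting 4: P = [[1, 3, 4]].
After inserting 2: P = [[1, 2, 4], [3]].
After inserting 5: P = [[1, 2, 4, 5], [3]].

The final insertion tableau P = [[1, 2, 4, 5], [3]] has shape [4, 1].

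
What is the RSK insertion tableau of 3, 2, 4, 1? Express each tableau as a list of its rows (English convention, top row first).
After inserting 3: P = [[3]].
After inserting 2: P = [[2], [3]].
After inserting 4: P = [[2, 4], [3]].
After inserting 1: P = [[1, 4], [2], [3]].

So P = [[1, 4], [2], [3]].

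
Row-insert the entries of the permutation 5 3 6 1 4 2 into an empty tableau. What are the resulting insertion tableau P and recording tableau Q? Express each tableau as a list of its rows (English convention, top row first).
Insert each entry of the permutation into P by Schensted row insertion, recording in Q the position of each new cell.

Insert 5: appended to row 1. P = [[5]].
Insert 3: 3 bumps 5 from row 1; 5 starts row 2. P = [[3], [5]].
Insert 6: appended to row 1. P = [[3, 6], [5]].
Insert 1: 1 bumps 3 from row 1; 3 bumps 5 from row 2; 5 starts row 3. P = [[1, 6], [3], [5]].
Insert 4: 4 bumps 6 from row 1; 6 appends to row 2. P = [[1, 4], [3, 6], [5]].
Insert 2: 2 bumps 4 from row 1; 4 bumps 6 from row 2; 6 appends to row 3. P = [[1, 2], [3, 4], [5, 6]].

So P = [[1, 2], [3, 4], [5, 6]], Q = [[1, 3], [2, 5], [4, 6]].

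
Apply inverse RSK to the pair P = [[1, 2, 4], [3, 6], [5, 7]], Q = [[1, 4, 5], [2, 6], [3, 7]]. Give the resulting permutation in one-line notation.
Reverse the RSK construction: for i from n down to 1, find the cell of Q containing i, remove the entry at that cell from P, and reverse-bump it up through P; the value ejected from row 1 is w(i).

Step i=7: Q has 7 at row 3, column 2; remove 7 from row 3 of P and reverse-bump: 7 enters row 2 and ejects 6; 6 enters row 1 and ejects 4. So w(7) = 4. P is now [[1, 2, 6], [3, 7], [5]].
Step i=6: Q has 6 at row 2, column 2; remove 7 from row 2 of P and reverse-bump: 7 enters row 1 and ejects 6. So w(6) = 6. P is now [[1, 2, 7], [3], [5]].
Step i=5: Q has 5 at row 1, column 3; remove that cell from P, ejecting 7. So w(5) = 7. P is now [[1, 2], [3], [5]].
Step i=4: Q has 4 at row 1, column 2; remove that cell from P, ejecting 2. So w(4) = 2. P is now [[1], [3], [5]].
Step i=3: Q has 3 at row 3, column 1; remove 5 from row 3 of P and reverse-bump: 5 enters row 2 and ejects 3; 3 enters row 1 and ejects 1. So w(3) = 1. P is now [[3], [5]].
Step i=2: Q has 2 at row 2, column 1; remove 5 from row 2 of P and reverse-bump: 5 enters row 1 and ejects 3. So w(2) = 3. P is now [[5]].
Step i=1: Q has 1 at row 1, column 1; remove that cell from P, ejecting 5. So w(1) = 5. P is now [].

So w = 5 3 1 2 7 6 4.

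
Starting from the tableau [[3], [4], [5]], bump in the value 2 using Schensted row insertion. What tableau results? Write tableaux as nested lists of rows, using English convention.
[[2], [3], [4], [5]]

In row 1, 2 replaces 3 (the leftmost entry greater than 2); 3 is bumped to row 2. In row 2, 3 replaces 4 (the leftmost entry greater than 3); 4 is bumped to row 3. In row 3, 4 replaces 5 (the leftmost entry greater than 4); 5 is bumped to row 4. 5 starts a new row 4. The new tableau is [[2], [3], [4], [5]].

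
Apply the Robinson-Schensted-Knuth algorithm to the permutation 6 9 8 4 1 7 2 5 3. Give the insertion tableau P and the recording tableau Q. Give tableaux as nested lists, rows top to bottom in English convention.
P = [[1, 2, 3], [4, 5], [6, 7], [8], [9]], Q = [[1, 2, 8], [3, 6], [4, 7], [5], [9]]

Insert each entry of the permutation into P by Schensted row insertion, recording in Q the position of each new cell.

Insert 6: appended to row 1. P = [[6]].
Insert 9: appended to row 1. P = [[6, 9]].
Insert 8: 8 bumps 9 from row 1; 9 starts row 2. P = [[6, 8], [9]].
Insert 4: 4 bumps 6 from row 1; 6 bumps 9 from row 2; 9 starts row 3. P = [[4, 8], [6], [9]].
Insert 1: 1 bumps 4 from row 1; 4 bumps 6 from row 2; 6 bumps 9 from row 3; 9 starts row 4. P = [[1, 8], [4], [6], [9]].
Insert 7: 7 bumps 8 from row 1; 8 appends to row 2. P = [[1, 7], [4, 8], [6], [9]].
Insert 2: 2 bumps 7 from row 1; 7 bumps 8 from row 2; 8 appends to row 3. P = [[1, 2], [4, 7], [6, 8], [9]].
Insert 5: appended to row 1. P = [[1, 2, 5], [4, 7], [6, 8], [9]].
Insert 3: 3 bumps 5 from row 1; 5 bumps 7 from row 2; 7 bumps 8 from row 3; 8 bumps 9 from row 4; 9 starts row 5. P = [[1, 2, 3], [4, 5], [6, 7], [8], [9]].

So P = [[1, 2, 3], [4, 5], [6, 7], [8], [9]], Q = [[1, 2, 8], [3, 6], [4, 7], [5], [9]].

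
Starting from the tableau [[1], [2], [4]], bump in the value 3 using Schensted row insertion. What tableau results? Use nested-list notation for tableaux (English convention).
[[1, 3], [2], [4]]

3 is larger than every entry of row 1, so it is appended to row 1. The new tableau is [[1, 3], [2], [4]].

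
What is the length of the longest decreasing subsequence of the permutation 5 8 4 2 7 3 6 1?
4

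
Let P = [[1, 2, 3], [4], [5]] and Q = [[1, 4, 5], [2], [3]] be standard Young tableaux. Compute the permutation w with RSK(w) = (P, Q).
5 4 1 2 3

Reverse the RSK construction: for i from n down to 1, find the cell of Q containing i, remove the entry at that cell from P, and reverse-bump it up through P; the value ejected from row 1 is w(i).

Step i=5: Q has 5 at row 1, column 3; remove that cell from P, ejecting 3. So w(5) = 3. P is now [[1, 2], [4], [5]].
Step i=4: Q has 4 at row 1, column 2; remove that cell from P, ejecting 2. So w(4) = 2. P is now [[1], [4], [5]].
Step i=3: Q has 3 at row 3, column 1; remove 5 from row 3 of P and reverse-bump: 5 enters row 2 and ejects 4; 4 enters row 1 and ejects 1. So w(3) = 1. P is now [[4], [5]].
Step i=2: Q has 2 at row 2, column 1; remove 5 from row 2 of P and reverse-bump: 5 enters row 1 and ejects 4. So w(2) = 4. P is now [[5]].
Step i=1: Q has 1 at row 1, column 1; remove that cell from P, ejecting 5. So w(1) = 5. P is now [].

So w = 5 4 1 2 3.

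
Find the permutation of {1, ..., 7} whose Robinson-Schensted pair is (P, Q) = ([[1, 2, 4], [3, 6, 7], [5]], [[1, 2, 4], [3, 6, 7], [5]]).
5 6 3 7 1 2 4

Reverse RSK: for i = n, n-1, ..., 1, locate i in Q, remove the corresponding corner cell from P, and reverse-bump its entry up through P; the value ejected from row 1 is w(i).

So w = 5 6 3 7 1 2 4.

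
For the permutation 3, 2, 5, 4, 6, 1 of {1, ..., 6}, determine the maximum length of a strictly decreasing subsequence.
3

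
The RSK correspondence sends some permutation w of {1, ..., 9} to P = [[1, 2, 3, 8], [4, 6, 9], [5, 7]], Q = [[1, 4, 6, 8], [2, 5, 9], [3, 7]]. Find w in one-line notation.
5 4 1 7 2 6 3 9 8

Reverse RSK: for i = n, n-1, ..., 1, locate i in Q, remove the corresponding corner cell from P, and reverse-bump its entry up through P; the value ejected from row 1 is w(i).

So w = 5 4 1 7 2 6 3 9 8.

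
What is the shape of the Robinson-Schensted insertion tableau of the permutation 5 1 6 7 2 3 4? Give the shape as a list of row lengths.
[4, 3]

Row-insert each entry into an empty tableau.

After inserting 5: P = [[5]].
After inserting 1: P = [[1], [5]].
After inserting 6: P = [[1, 6], [5]].
After inserting 7: P = [[1, 6, 7], [5]].
After inserting 2: P = [[1, 2, 7], [5, 6]].
After inserting 3: P = [[1, 2, 3], [5, 6, 7]].
After inserting 4: P = [[1, 2, 3, 4], [5, 6, 7]].

The final insertion tableau P = [[1, 2, 3, 4], [5, 6, 7]] has shape [4, 3].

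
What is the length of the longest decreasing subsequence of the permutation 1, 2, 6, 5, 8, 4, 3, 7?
4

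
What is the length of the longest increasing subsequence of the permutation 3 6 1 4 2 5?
3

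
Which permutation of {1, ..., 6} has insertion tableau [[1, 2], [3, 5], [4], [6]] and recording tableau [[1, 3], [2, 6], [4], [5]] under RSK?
6 4 5 3 1 2

Reverse the RSK construction: for i from n down to 1, find the cell of Q containing i, remove the entry at that cell from P, and reverse-bump it up through P; the value ejected from row 1 is w(i).

Step i=6: Q has 6 at row 2, column 2; remove 5 from row 2 of P and reverse-bump: 5 enters row 1 and ejects 2. So w(6) = 2. P is now [[1, 5], [3], [4], [6]].
Step i=5: Q has 5 at row 4, column 1; remove 6 from row 4 of P and reverse-bump: 6 enters row 3 and ejects 4; 4 enters row 2 and ejects 3; 3 enters row 1 and ejects 1. So w(5) = 1. P is now [[3, 5], [4], [6]].
Step i=4: Q has 4 at row 3, column 1; remove 6 from row 3 of P and reverse-bump: 6 enters row 2 and ejects 4; 4 enters row 1 and ejects 3. So w(4) = 3. P is now [[4, 5], [6]].
Step i=3: Q has 3 at row 1, column 2; remove that cell from P, ejecting 5. So w(3) = 5. P is now [[4], [6]].
Step i=2: Q has 2 at row 2, column 1; remove 6 from row 2 of P and reverse-bump: 6 enters row 1 and ejects 4. So w(2) = 4. P is now [[6]].
Step i=1: Q has 1 at row 1, column 1; remove that cell from P, ejecting 6. So w(1) = 6. P is now [].

So w = 6 4 5 3 1 2.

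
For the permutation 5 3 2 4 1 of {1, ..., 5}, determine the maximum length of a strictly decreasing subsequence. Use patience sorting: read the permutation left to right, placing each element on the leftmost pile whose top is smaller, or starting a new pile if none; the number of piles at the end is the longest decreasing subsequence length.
5: new pile. tops = [5]
3: new pile. tops = [5, 3]
2: new pile. tops = [5, 3, 2]
4: onto pile 2 (replacing 3). tops = [5, 4, 2]
1: new pile. tops = [5, 4, 2, 1]

4 piles, so the longest decreasing subsequence has length 4.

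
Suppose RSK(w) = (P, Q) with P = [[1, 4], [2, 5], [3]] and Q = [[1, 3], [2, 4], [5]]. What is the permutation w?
3 2 5 4 1

Reverse the RSK construction: for i from n down to 1, find the cell of Q containing i, remove the entry at that cell from P, and reverse-bump it up through P; the value ejected from row 1 is w(i).

Step i=5: Q has 5 at row 3, column 1; remove 3 from row 3 of P and reverse-bump: 3 enters row 2 and ejects 2; 2 enters row 1 and ejects 1. So w(5) = 1. P is now [[2, 4], [3, 5]].
Step i=4: Q has 4 at row 2, column 2; remove 5 from row 2 of P and reverse-bump: 5 enters row 1 and ejects 4. So w(4) = 4. P is now [[2, 5], [3]].
Step i=3: Q has 3 at row 1, column 2; remove that cell from P, ejecting 5. So w(3) = 5. P is now [[2], [3]].
Step i=2: Q has 2 at row 2, column 1; remove 3 from row 2 of P and reverse-bump: 3 enters row 1 and ejects 2. So w(2) = 2. P is now [[3]].
Step i=1: Q has 1 at row 1, column 1; remove that cell from P, ejecting 3. So w(1) = 3. P is now [].

So w = 3 2 5 4 1.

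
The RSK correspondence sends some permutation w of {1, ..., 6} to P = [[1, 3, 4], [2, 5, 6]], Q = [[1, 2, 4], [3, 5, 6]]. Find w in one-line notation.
Reverse the RSK construction: for i from n down to 1, find the cell of Q containing i, remove the entry at that cell from P, and reverse-bump it up through P; the value ejected from row 1 is w(i).

Step i=6: Q has 6 at row 2, column 3; remove 6 from row 2 of P and reverse-bump: 6 enters row 1 and ejects 4. So w(6) = 4. P is now [[1, 3, 6], [2, 5]].
Step i=5: Q has 5 at row 2, column 2; remove 5 from row 2 of P and reverse-bump: 5 enters row 1 and ejects 3. So w(5) = 3. P is now [[1, 5, 6], [2]].
Step i=4: Q has 4 at row 1, column 3; remove that cell from P, ejecting 6. So w(4) = 6. P is now [[1, 5], [2]].
Step i=3: Q has 3 at row 2, column 1; remove 2 from row 2 of P and reverse-bump: 2 enters row 1 and ejects 1. So w(3) = 1. P is now [[2, 5]].
Step i=2: Q has 2 at row 1, column 2; remove that cell from P, ejecting 5. So w(2) = 5. P is now [[2]].
Step i=1: Q has 1 at row 1, column 1; remove that cell from P, ejecting 2. So w(1) = 2. P is now [].

So w = 2 5 1 6 3 4.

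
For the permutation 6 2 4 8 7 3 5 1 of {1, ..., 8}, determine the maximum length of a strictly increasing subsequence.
3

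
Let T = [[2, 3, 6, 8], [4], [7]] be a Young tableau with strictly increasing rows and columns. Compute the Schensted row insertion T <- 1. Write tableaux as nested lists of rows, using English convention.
[[1, 3, 6, 8], [2], [4], [7]]

In row 1, 1 replaces 2 (the leftmost entry greater than 1); 2 is bumped to row 2. In row 2, 2 replaces 4 (the leftmost entry greater than 2); 4 is bumped to row 3. In row 3, 4 replaces 7 (the leftmost entry greater than 4); 7 is bumped to row 4. 7 starts a new row 4. The new tableau is [[1, 3, 6, 8], [2], [4], [7]].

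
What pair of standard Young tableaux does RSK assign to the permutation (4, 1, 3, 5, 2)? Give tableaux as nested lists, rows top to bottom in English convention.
Insert each entry of the permutation into P by Schensted row insertion, recording in Q the position of each new cell.

After inserting 4: P = [[4]].
After inserting 1: P = [[1], [4]].
After inserting 3: P = [[1, 3], [4]].
After inserting 5: P = [[1, 3, 5], [4]].
After inserting 2: P = [[1, 2, 5], [3], [4]].

So P = [[1, 2, 5], [3], [4]], Q = [[1, 3, 4], [2], [5]].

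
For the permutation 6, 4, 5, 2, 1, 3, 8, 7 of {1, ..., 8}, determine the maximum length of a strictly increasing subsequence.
3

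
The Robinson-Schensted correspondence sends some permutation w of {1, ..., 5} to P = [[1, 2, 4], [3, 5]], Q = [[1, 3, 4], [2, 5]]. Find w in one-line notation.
Reverse the RSK construction: for i from n down to 1, find the cell of Q containing i, remove the entry at that cell from P, and reverse-bump it up through P; the value ejected from row 1 is w(i).

Step i=5: Q has 5 at row 2, column 2; remove 5 from row 2 of P and reverse-bump: 5 enters row 1 and ejects 4. So w(5) = 4. P is now [[1, 2, 5], [3]].
Step i=4: Q has 4 at row 1, column 3; remove that cell from P, ejecting 5. So w(4) = 5. P is now [[1, 2], [3]].
Step i=3: Q has 3 at row 1, column 2; remove that cell from P, ejecting 2. So w(3) = 2. P is now [[1], [3]].
Step i=2: Q has 2 at row 2, column 1; remove 3 from row 2 of P and reverse-bump: 3 enters row 1 and ejects 1. So w(2) = 1. P is now [[3]].
Step i=1: Q has 1 at row 1, column 1; remove that cell from P, ejecting 3. So w(1) = 3. P is now [].

So w = 3 1 2 5 4.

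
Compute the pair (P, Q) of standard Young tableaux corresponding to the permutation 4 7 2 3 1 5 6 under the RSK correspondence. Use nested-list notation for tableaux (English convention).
P = [[1, 3, 5, 6], [2, 7], [4]], Q = [[1, 2, 6, 7], [3, 4], [5]]

Insert each entry of the permutation into P by Schensted row insertion, recording in Q the position of each new cell.

Insert 4: appended to row 1. P = [[4]].
Insert 7: appended to row 1. P = [[4, 7]].
Insert 2: 2 bumps 4 from row 1; 4 starts row 2. P = [[2, 7], [4]].
Insert 3: 3 bumps 7 from row 1; 7 appends to row 2. P = [[2, 3], [4, 7]].
Insert 1: 1 bumps 2 from row 1; 2 bumps 4 from row 2; 4 starts row 3. P = [[1, 3], [2, 7], [4]].
Insert 5: appended to row 1. P = [[1, 3, 5], [2, 7], [4]].
Insert 6: appended to row 1. P = [[1, 3, 5, 6], [2, 7], [4]].

So P = [[1, 3, 5, 6], [2, 7], [4]], Q = [[1, 2, 6, 7], [3, 4], [5]].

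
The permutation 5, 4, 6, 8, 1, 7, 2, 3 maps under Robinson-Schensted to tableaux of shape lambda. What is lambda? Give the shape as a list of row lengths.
Row-insert each entry into an empty tableau.

After inserting 5: P = [[5]].
After inserting 4: P = [[4], [5]].
After inserting 6: P = [[4, 6], [5]].
After inserting 8: P = [[4, 6, 8], [5]].
After inserting 1: P = [[1, 6, 8], [4], [5]].
After inserting 7: P = [[1, 6, 7], [4, 8], [5]].
After inserting 2: P = [[1, 2, 7], [4, 6], [5, 8]].
After inserting 3: P = [[1, 2, 3], [4, 6, 7], [5, 8]].

The final insertion tableau P = [[1, 2, 3], [4, 6, 7], [5, 8]] has shape [3, 3, 2].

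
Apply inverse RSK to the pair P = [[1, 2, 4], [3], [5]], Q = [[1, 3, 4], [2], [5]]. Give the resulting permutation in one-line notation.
Reverse the RSK construction: for i from n down to 1, find the cell of Q containing i, remove the entry at that cell from P, and reverse-bump it up through P; the value ejected from row 1 is w(i).

Step i=5: Q has 5 at row 3, column 1; remove 5 from row 3 of P and reverse-bump: 5 enters row 2 and ejects 3; 3 enters row 1 and ejects 2. So w(5) = 2. P is now [[1, 3, 4], [5]].
Step i=4: Q has 4 at row 1, column 3; remove that cell from P, ejecting 4. So w(4) = 4. P is now [[1, 3], [5]].
Step i=3: Q has 3 at row 1, column 2; remove that cell from P, ejecting 3. So w(3) = 3. P is now [[1], [5]].
Step i=2: Q has 2 at row 2, column 1; remove 5 from row 2 of P and reverse-bump: 5 enters row 1 and ejects 1. So w(2) = 1. P is now [[5]].
Step i=1: Q has 1 at row 1, column 1; remove that cell from P, ejecting 5. So w(1) = 5. P is now [].

So w = 5 1 3 4 2.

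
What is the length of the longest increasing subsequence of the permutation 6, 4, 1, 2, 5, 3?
3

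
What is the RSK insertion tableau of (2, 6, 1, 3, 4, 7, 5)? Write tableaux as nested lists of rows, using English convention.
P = [[1, 3, 4, 5], [2, 6, 7]]

After inserting 2: P = [[2]].
After inserting 6: P = [[2, 6]].
After inserting 1: P = [[1, 6], [2]].
After inserting 3: P = [[1, 3], [2, 6]].
After inserting 4: P = [[1, 3, 4], [2, 6]].
After inserting 7: P = [[1, 3, 4, 7], [2, 6]].
After inserting 5: P = [[1, 3, 4, 5], [2, 6, 7]].

So P = [[1, 3, 4, 5], [2, 6, 7]].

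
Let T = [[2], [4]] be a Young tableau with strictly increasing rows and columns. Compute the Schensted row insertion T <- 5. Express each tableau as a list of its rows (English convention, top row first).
5 is larger than every entry of row 1, so it is appended to row 1. The new tableau is [[2, 5], [4]].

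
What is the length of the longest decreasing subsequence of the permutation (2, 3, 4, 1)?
2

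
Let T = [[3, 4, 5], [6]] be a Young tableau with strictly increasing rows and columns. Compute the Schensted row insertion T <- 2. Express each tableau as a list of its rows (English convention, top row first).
[[2, 4, 5], [3], [6]]

In row 1, 2 replaces 3 (the leftmost entry greater than 2); 3 is bumped to row 2. In row 2, 3 replaces 6 (the leftmost entry greater than 3); 6 is bumped to row 3. 6 starts a new row 3. The new tableau is [[2, 4, 5], [3], [6]].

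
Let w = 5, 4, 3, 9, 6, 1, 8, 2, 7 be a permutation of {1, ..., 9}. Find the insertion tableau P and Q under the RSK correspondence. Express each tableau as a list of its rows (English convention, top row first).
Insert each entry of the permutation into P by Schensted row insertion, recording in Q the position of each new cell.

Insert 5: appended to row 1. P = [[5]].
Insert 4: 4 bumps 5 from row 1; 5 starts row 2. P = [[4], [5]].
Insert 3: 3 bumps 4 from row 1; 4 bumps 5 from row 2; 5 starts row 3. P = [[3], [4], [5]].
Insert 9: appended to row 1. P = [[3, 9], [4], [5]].
Insert 6: 6 bumps 9 from row 1; 9 appends to row 2. P = [[3, 6], [4, 9], [5]].
Insert 1: 1 bumps 3 from row 1; 3 bumps 4 from row 2; 4 bumps 5 from row 3; 5 starts row 4. P = [[1, 6], [3, 9], [4], [5]].
Insert 8: appended to row 1. P = [[1, 6, 8], [3, 9], [4], [5]].
Insert 2: 2 bumps 6 from row 1; 6 bumps 9 from row 2; 9 appends to row 3. P = [[1, 2, 8], [3, 6], [4, 9], [5]].
Insert 7: 7 bumps 8 from row 1; 8 appends to row 2. P = [[1, 2, 7], [3, 6, 8], [4, 9], [5]].

So P = [[1, 2, 7], [3, 6, 8], [4, 9], [5]], Q = [[1, 4, 7], [2, 5, 9], [3, 8], [6]].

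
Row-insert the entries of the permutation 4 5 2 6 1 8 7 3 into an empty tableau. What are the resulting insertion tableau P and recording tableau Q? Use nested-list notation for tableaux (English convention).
Insert each entry of the permutation into P by Schensted row insertion, recording in Q the position of each new cell.

Insert 4: appended to row 1. P = [[4]].
Insert 5: appended to row 1. P = [[4, 5]].
Insert 2: 2 bumps 4 from row 1; 4 starts row 2. P = [[2, 5], [4]].
Insert 6: appended to row 1. P = [[2, 5, 6], [4]].
Insert 1: 1 bumps 2 from row 1; 2 bumps 4 from row 2; 4 starts row 3. P = [[1, 5, 6], [2], [4]].
Insert 8: appended to row 1. P = [[1, 5, 6, 8], [2], [4]].
Insert 7: 7 bumps 8 from row 1; 8 appends to row 2. P = [[1, 5, 6, 7], [2, 8], [4]].
Insert 3: 3 bumps 5 from row 1; 5 bumps 8 from row 2; 8 appends to row 3. P = [[1, 3, 6, 7], [2, 5], [4, 8]].

So P = [[1, 3, 6, 7], [2, 5], [4, 8]], Q = [[1, 2, 4, 6], [3, 7], [5, 8]].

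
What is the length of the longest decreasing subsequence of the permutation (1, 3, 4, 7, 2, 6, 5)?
3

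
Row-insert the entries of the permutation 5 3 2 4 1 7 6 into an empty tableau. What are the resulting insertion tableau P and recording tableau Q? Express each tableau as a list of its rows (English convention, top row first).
Insert each entry of the permutation into P by Schensted row insertion, recording in Q the position of each new cell.

Insert 5: appended to row 1. P = [[5]].
Insert 3: 3 bumps 5 from row 1; 5 starts row 2. P = [[3], [5]].
Insert 2: 2 bumps 3 from row 1; 3 bumps 5 from row 2; 5 starts row 3. P = [[2], [3], [5]].
Insert 4: appended to row 1. P = [[2, 4], [3], [5]].
Insert 1: 1 bumps 2 from row 1; 2 bumps 3 from row 2; 3 bumps 5 from row 3; 5 starts row 4. P = [[1, 4], [2], [3], [5]].
Insert 7: appended to row 1. P = [[1, 4, 7], [2], [3], [5]].
Insert 6: 6 bumps 7 from row 1; 7 appends to row 2. P = [[1, 4, 6], [2, 7], [3], [5]].

So P = [[1, 4, 6], [2, 7], [3], [5]], Q = [[1, 4, 6], [2, 7], [3], [5]].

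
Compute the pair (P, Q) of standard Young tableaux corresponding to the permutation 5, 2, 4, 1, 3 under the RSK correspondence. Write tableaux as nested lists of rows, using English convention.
P = [[1, 3], [2, 4], [5]], Q = [[1, 3], [2, 5], [4]]

Insert each entry of the permutation into P by Schensted row insertion, recording in Q the position of each new cell.

After inserting 5: P = [[5]].
After inserting 2: P = [[2], [5]].
After inserting 4: P = [[2, 4], [5]].
After inserting 1: P = [[1, 4], [2], [5]].
After inserting 3: P = [[1, 3], [2, 4], [5]].

So P = [[1, 3], [2, 4], [5]], Q = [[1, 3], [2, 5], [4]].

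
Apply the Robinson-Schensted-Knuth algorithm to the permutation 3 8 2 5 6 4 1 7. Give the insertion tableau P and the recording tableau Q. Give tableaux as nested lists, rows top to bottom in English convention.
P = [[1, 4, 6, 7], [2, 5], [3], [8]], Q = [[1, 2, 5, 8], [3, 4], [6], [7]]

Insert each entry of the permutation into P by Schensted row insertion, recording in Q the position of each new cell.

Insert 3: appended to row 1. P = [[3]].
Insert 8: appended to row 1. P = [[3, 8]].
Insert 2: 2 bumps 3 from row 1; 3 starts row 2. P = [[2, 8], [3]].
Insert 5: 5 bumps 8 from row 1; 8 appends to row 2. P = [[2, 5], [3, 8]].
Insert 6: appended to row 1. P = [[2, 5, 6], [3, 8]].
Insert 4: 4 bumps 5 from row 1; 5 bumps 8 from row 2; 8 starts row 3. P = [[2, 4, 6], [3, 5], [8]].
Insert 1: 1 bumps 2 from row 1; 2 bumps 3 from row 2; 3 bumps 8 from row 3; 8 starts row 4. P = [[1, 4, 6], [2, 5], [3], [8]].
Insert 7: appended to row 1. P = [[1, 4, 6, 7], [2, 5], [3], [8]].

So P = [[1, 4, 6, 7], [2, 5], [3], [8]], Q = [[1, 2, 5, 8], [3, 4], [6], [7]].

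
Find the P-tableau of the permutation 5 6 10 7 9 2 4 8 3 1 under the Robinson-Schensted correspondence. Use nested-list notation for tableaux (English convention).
Insert 5: appended to row 1. P = [[5]].
Insert 6: appended to row 1. P = [[5, 6]].
Insert 10: appended to row 1. P = [[5, 6, 10]].
Insert 7: 7 bumps 10 from row 1; 10 starts row 2. P = [[5, 6, 7], [10]].
Insert 9: appended to row 1. P = [[5, 6, 7, 9], [10]].
Insert 2: 2 bumps 5 from row 1; 5 bumps 10 from row 2; 10 starts row 3. P = [[2, 6, 7, 9], [5], [10]].
Insert 4: 4 bumps 6 from row 1; 6 appends to row 2. P = [[2, 4, 7, 9], [5, 6], [10]].
Insert 8: 8 bumps 9 from row 1; 9 appends to row 2. P = [[2, 4, 7, 8], [5, 6, 9], [10]].
Insert 3: 3 bumps 4 from row 1; 4 bumps 5 from row 2; 5 bumps 10 from row 3; 10 starts row 4. P = [[2, 3, 7, 8], [4, 6, 9], [5], [10]].
Insert 1: 1 bumps 2 from row 1; 2 bumps 4 from row 2; 4 bumps 5 from row 3; 5 bumps 10 from row 4; 10 starts row 5. P = [[1, 3, 7, 8], [2, 6, 9], [4], [5], [10]].

So P = [[1, 3, 7, 8], [2, 6, 9], [4], [5], [10]].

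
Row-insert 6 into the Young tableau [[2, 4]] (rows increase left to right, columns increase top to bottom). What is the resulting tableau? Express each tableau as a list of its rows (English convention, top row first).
6 is larger than every entry of row 1, so it is appended to row 1. The new tableau is [[2, 4, 6]].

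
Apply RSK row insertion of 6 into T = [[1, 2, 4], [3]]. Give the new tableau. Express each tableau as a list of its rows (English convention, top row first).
[[1, 2, 4, 6], [3]]

6 is larger than every entry of row 1, so it is appended to row 1. The new tableau is [[1, 2, 4, 6], [3]].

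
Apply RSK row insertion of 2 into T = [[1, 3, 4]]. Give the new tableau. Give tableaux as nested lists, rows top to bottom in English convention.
In row 1, 2 replaces 3 (the leftmost entry greater than 2); 3 is bumped to row 2. 3 starts a new row 2. The new tableau is [[1, 2, 4], [3]].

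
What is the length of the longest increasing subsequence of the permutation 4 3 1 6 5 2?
2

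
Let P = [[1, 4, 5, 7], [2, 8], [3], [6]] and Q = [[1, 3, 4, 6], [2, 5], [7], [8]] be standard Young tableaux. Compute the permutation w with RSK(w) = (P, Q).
Reverse the RSK construction: for i from n down to 1, find the cell of Q containing i, remove the entry at that cell from P, and reverse-bump it up through P; the value ejected from row 1 is w(i).

Step i=8: Q has 8 at row 4, column 1; remove 6 from row 4 of P and reverse-bump: 6 enters row 3 and ejects 3; 3 enters row 2 and ejects 2; 2 enters row 1 and ejects 1. So w(8) = 1. P is now [[2, 4, 5, 7], [3, 8], [6]].
Step i=7: Q has 7 at row 3, column 1; remove 6 from row 3 of P and reverse-bump: 6 enters row 2 and ejects 3; 3 enters row 1 and ejects 2. So w(7) = 2. P is now [[3, 4, 5, 7], [6, 8]].
Step i=6: Q has 6 at row 1, column 4; remove that cell from P, ejecting 7. So w(6) = 7. P is now [[3, 4, 5], [6, 8]].
Step i=5: Q has 5 at row 2, column 2; remove 8 from row 2 of P and reverse-bump: 8 enters row 1 and ejects 5. So w(5) = 5. P is now [[3, 4, 8], [6]].
Step i=4: Q has 4 at row 1, column 3; remove that cell from P, ejecting 8. So w(4) = 8. P is now [[3, 4], [6]].
Step i=3: Q has 3 at row 1, column 2; remove that cell from P, ejecting 4. So w(3) = 4. P is now [[3], [6]].
Step i=2: Q has 2 at row 2, column 1; remove 6 from row 2 of P and reverse-bump: 6 enters row 1 and ejects 3. So w(2) = 3. P is now [[6]].
Step i=1: Q has 1 at row 1, column 1; remove that cell from P, ejecting 6. So w(1) = 6. P is now [].

So w = 6 3 4 8 5 7 2 1.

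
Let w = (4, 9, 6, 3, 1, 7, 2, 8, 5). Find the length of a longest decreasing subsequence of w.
4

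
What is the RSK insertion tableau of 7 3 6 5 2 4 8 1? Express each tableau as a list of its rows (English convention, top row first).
Insert 7: appended to row 1. P = [[7]].
Insert 3: 3 bumps 7 from row 1; 7 starts row 2. P = [[3], [7]].
Insert 6: appended to row 1. P = [[3, 6], [7]].
Insert 5: 5 bumps 6 from row 1; 6 bumps 7 from row 2; 7 starts row 3. P = [[3, 5], [6], [7]].
Insert 2: 2 bumps 3 from row 1; 3 bumps 6 from row 2; 6 bumps 7 from row 3; 7 starts row 4. P = [[2, 5], [3], [6], [7]].
Insert 4: 4 bumps 5 from row 1; 5 appends to row 2. P = [[2, 4], [3, 5], [6], [7]].
Insert 8: appended to row 1. P = [[2, 4, 8], [3, 5], [6], [7]].
Insert 1: 1 bumps 2 from row 1; 2 bumps 3 from row 2; 3 bumps 6 from row 3; 6 bumps 7 from row 4; 7 starts row 5. P = [[1, 4, 8], [2, 5], [3], [6], [7]].

So P = [[1, 4, 8], [2, 5], [3], [6], [7]].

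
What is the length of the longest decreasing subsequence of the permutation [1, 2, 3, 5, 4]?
2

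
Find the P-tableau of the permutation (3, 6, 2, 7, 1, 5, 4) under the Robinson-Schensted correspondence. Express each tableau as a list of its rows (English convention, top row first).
P = [[1, 4, 7], [2, 5], [3, 6]]

Insert 3: appended to row 1. P = [[3]].
Insert 6: appended to row 1. P = [[3, 6]].
Insert 2: 2 bumps 3 from row 1; 3 starts row 2. P = [[2, 6], [3]].
Insert 7: appended to row 1. P = [[2, 6, 7], [3]].
Insert 1: 1 bumps 2 from row 1; 2 bumps 3 from row 2; 3 starts row 3. P = [[1, 6, 7], [2], [3]].
Insert 5: 5 bumps 6 from row 1; 6 appends to row 2. P = [[1, 5, 7], [2, 6], [3]].
Insert 4: 4 bumps 5 from row 1; 5 bumps 6 from row 2; 6 appends to row 3. P = [[1, 4, 7], [2, 5], [3, 6]].

So P = [[1, 4, 7], [2, 5], [3, 6]].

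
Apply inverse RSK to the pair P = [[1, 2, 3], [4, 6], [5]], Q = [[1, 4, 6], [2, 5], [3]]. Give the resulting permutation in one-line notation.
5 4 1 6 2 3

Reverse the RSK construction: for i from n down to 1, find the cell of Q containing i, remove the entry at that cell from P, and reverse-bump it up through P; the value ejected from row 1 is w(i).

Step i=6: Q has 6 at row 1, column 3; remove that cell from P, ejecting 3. So w(6) = 3. P is now [[1, 2], [4, 6], [5]].
Step i=5: Q has 5 at row 2, column 2; remove 6 from row 2 of P and reverse-bump: 6 enters row 1 and ejects 2. So w(5) = 2. P is now [[1, 6], [4], [5]].
Step i=4: Q has 4 at row 1, column 2; remove that cell from P, ejecting 6. So w(4) = 6. P is now [[1], [4], [5]].
Step i=3: Q has 3 at row 3, column 1; remove 5 from row 3 of P and reverse-bump: 5 enters row 2 and ejects 4; 4 enters row 1 and ejects 1. So w(3) = 1. P is now [[4], [5]].
Step i=2: Q has 2 at row 2, column 1; remove 5 from row 2 of P and reverse-bump: 5 enters row 1 and ejects 4. So w(2) = 4. P is now [[5]].
Step i=1: Q has 1 at row 1, column 1; remove that cell from P, ejecting 5. So w(1) = 5. P is now [].

So w = 5 4 1 6 2 3.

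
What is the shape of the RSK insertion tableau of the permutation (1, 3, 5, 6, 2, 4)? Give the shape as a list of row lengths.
Row-insert each entry into an empty tableau.

After inserting 1: P = [[1]].
After inserting 3: P = [[1, 3]].
After inserting 5: P = [[1, 3, 5]].
After inserting 6: P = [[1, 3, 5, 6]].
After inserting 2: P = [[1, 2, 5, 6], [3]].
After inserting 4: P = [[1, 2, 4, 6], [3, 5]].

The final insertion tableau P = [[1, 2, 4, 6], [3, 5]] has shape [4, 2].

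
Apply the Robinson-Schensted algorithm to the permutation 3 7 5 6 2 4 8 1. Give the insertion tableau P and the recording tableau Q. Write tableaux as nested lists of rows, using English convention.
P = [[1, 4, 6, 8], [2, 5], [3], [7]], Q = [[1, 2, 4, 7], [3, 6], [5], [8]]

Insert each entry of the permutation into P by Schensted row insertion, recording in Q the position of each new cell.

Insert 3: appended to row 1. P = [[3]].
Insert 7: appended to row 1. P = [[3, 7]].
Insert 5: 5 bumps 7 from row 1; 7 starts row 2. P = [[3, 5], [7]].
Insert 6: appended to row 1. P = [[3, 5, 6], [7]].
Insert 2: 2 bumps 3 from row 1; 3 bumps 7 from row 2; 7 starts row 3. P = [[2, 5, 6], [3], [7]].
Insert 4: 4 bumps 5 from row 1; 5 appends to row 2. P = [[2, 4, 6], [3, 5], [7]].
Insert 8: appended to row 1. P = [[2, 4, 6, 8], [3, 5], [7]].
Insert 1: 1 bumps 2 from row 1; 2 bumps 3 from row 2; 3 bumps 7 from row 3; 7 starts row 4. P = [[1, 4, 6, 8], [2, 5], [3], [7]].

So P = [[1, 4, 6, 8], [2, 5], [3], [7]], Q = [[1, 2, 4, 7], [3, 6], [5], [8]].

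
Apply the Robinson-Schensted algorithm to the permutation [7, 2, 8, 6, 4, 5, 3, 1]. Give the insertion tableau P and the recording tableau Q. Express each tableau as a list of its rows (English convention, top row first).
Insert each entry of the permutation into P by Schensted row insertion, recording in Q the position of each new cell.

Insert 7: appended to row 1. P = [[7]].
Insert 2: 2 bumps 7 from row 1; 7 starts row 2. P = [[2], [7]].
Insert 8: appended to row 1. P = [[2, 8], [7]].
Insert 6: 6 bumps 8 from row 1; 8 appends to row 2. P = [[2, 6], [7, 8]].
Insert 4: 4 bumps 6 from row 1; 6 bumps 7 from row 2; 7 starts row 3. P = [[2, 4], [6, 8], [7]].
Insert 5: appended to row 1. P = [[2, 4, 5], [6, 8], [7]].
Insert 3: 3 bumps 4 from row 1; 4 bumps 6 from row 2; 6 bumps 7 from row 3; 7 starts row 4. P = [[2, 3, 5], [4, 8], [6], [7]].
Insert 1: 1 bumps 2 from row 1; 2 bumps 4 from row 2; 4 bumps 6 from row 3; 6 bumps 7 from row 4; 7 starts row 5. P = [[1, 3, 5], [2, 8], [4], [6], [7]].

So P = [[1, 3, 5], [2, 8], [4], [6], [7]], Q = [[1, 3, 6], [2, 4], [5], [7], [8]].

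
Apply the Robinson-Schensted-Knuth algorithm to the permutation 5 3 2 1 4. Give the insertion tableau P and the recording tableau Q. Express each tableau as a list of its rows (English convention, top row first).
P = [[1, 4], [2], [3], [5]], Q = [[1, 5], [2], [3], [4]]

Insert each entry of the permutation into P by Schensted row insertion, recording in Q the position of each new cell.

After inserting 5: P = [[5]].
After inserting 3: P = [[3], [5]].
After inserting 2: P = [[2], [3], [5]].
After inserting 1: P = [[1], [2], [3], [5]].
After inserting 4: P = [[1, 4], [2], [3], [5]].

So P = [[1, 4], [2], [3], [5]], Q = [[1, 5], [2], [3], [4]].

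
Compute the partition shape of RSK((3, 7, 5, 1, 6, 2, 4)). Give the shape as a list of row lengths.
[3, 3, 1]

Row-insert each entry into an empty tableau.

After inserting 3: P = [[3]].
After inserting 7: P = [[3, 7]].
After inserting 5: P = [[3, 5], [7]].
After inserting 1: P = [[1, 5], [3], [7]].
After inserting 6: P = [[1, 5, 6], [3], [7]].
After inserting 2: P = [[1, 2, 6], [3, 5], [7]].
After inserting 4: P = [[1, 2, 4], [3, 5, 6], [7]].

The final insertion tableau P = [[1, 2, 4], [3, 5, 6], [7]] has shape [3, 3, 1].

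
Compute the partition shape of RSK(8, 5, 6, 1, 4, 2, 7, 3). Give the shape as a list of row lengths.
Row-insert each entry into an empty tableau.

After inserting 8: P = [[8]].
After inserting 5: P = [[5], [8]].
After inserting 6: P = [[5, 6], [8]].
After inserting 1: P = [[1, 6], [5], [8]].
After inserting 4: P = [[1, 4], [5, 6], [8]].
After inserting 2: P = [[1, 2], [4, 6], [5], [8]].
After inserting 7: P = [[1, 2, 7], [4, 6], [5], [8]].
After inserting 3: P = [[1, 2, 3], [4, 6, 7], [5], [8]].

The final insertion tableau P = [[1, 2, 3], [4, 6, 7], [5], [8]] has shape [3, 3, 1, 1].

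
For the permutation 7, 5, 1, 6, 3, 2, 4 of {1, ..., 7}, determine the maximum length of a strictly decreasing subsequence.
4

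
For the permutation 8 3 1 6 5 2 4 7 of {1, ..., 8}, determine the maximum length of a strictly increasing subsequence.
4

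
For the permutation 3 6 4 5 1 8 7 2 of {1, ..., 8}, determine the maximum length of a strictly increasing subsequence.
4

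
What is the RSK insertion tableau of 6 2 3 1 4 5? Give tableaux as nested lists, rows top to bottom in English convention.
P = [[1, 3, 4, 5], [2], [6]]

Insert 6: appended to row 1. P = [[6]].
Insert 2: 2 bumps 6 from row 1; 6 starts row 2. P = [[2], [6]].
Insert 3: appended to row 1. P = [[2, 3], [6]].
Insert 1: 1 bumps 2 from row 1; 2 bumps 6 from row 2; 6 starts row 3. P = [[1, 3], [2], [6]].
Insert 4: appended to row 1. P = [[1, 3, 4], [2], [6]].
Insert 5: appended to row 1. P = [[1, 3, 4, 5], [2], [6]].

So P = [[1, 3, 4, 5], [2], [6]].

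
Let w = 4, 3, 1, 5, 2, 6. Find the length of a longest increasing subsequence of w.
3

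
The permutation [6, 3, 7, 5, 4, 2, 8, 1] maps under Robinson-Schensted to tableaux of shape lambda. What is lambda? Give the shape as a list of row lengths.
Row-insert each entry into an empty tableau.

After inserting 6: P = [[6]].
After inserting 3: P = [[3], [6]].
After inserting 7: P = [[3, 7], [6]].
After inserting 5: P = [[3, 5], [6, 7]].
After inserting 4: P = [[3, 4], [5, 7], [6]].
After inserting 2: P = [[2, 4], [3, 7], [5], [6]].
After inserting 8: P = [[2, 4, 8], [3, 7], [5], [6]].
After inserting 1: P = [[1, 4, 8], [2, 7], [3], [5], [6]].

The final insertion tableau P = [[1, 4, 8], [2, 7], [3], [5], [6]] has shape [3, 2, 1, 1, 1].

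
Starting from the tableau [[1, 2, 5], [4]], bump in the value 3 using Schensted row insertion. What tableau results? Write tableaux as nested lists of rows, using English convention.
[[1, 2, 3], [4, 5]]

In row 1, 3 replaces 5 (the leftmost entry greater than 3); 5 is bumped to row 2. 5 is appended to row 2. The new tableau is [[1, 2, 3], [4, 5]].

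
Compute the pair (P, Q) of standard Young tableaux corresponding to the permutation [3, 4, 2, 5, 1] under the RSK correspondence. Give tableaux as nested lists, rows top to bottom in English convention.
Insert each entry of the permutation into P by Schensted row insertion, recording in Q the position of each new cell.

Insert 3: appended to row 1. P = [[3]], Q = [[1]].
Insert 4: appended to row 1. P = [[3, 4]], Q = [[1, 2]].
Insert 2: 2 bumps 3 from row 1; 3 starts row 2. P = [[2, 4], [3]], Q = [[1, 2], [3]].
Insert 5: appended to row 1. P = [[2, 4, 5], [3]], Q = [[1, 2, 4], [3]].
Insert 1: 1 bumps 2 from row 1; 2 bumps 3 from row 2; 3 starts row 3. P = [[1, 4, 5], [2], [3]], Q = [[1, 2, 4], [3], [5]].

So P = [[1, 4, 5], [2], [3]], Q = [[1, 2, 4], [3], [5]].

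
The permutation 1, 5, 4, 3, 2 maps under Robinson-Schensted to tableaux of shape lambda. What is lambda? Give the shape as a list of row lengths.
Row-insert each entry into an empty tableau.

After inserting 1: P = [[1]].
After inserting 5: P = [[1, 5]].
After inserting 4: P = [[1, 4], [5]].
After inserting 3: P = [[1, 3], [4], [5]].
After inserting 2: P = [[1, 2], [3], [4], [5]].

The final insertion tableau P = [[1, 2], [3], [4], [5]] has shape [2, 1, 1, 1].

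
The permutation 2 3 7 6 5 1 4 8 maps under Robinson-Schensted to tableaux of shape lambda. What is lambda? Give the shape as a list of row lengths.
[4, 2, 1, 1]

Row-insert each entry into an empty tableau.

After inserting 2: P = [[2]].
After inserting 3: P = [[2, 3]].
After inserting 7: P = [[2, 3, 7]].
After inserting 6: P = [[2, 3, 6], [7]].
After inserting 5: P = [[2, 3, 5], [6], [7]].
After inserting 1: P = [[1, 3, 5], [2], [6], [7]].
After inserting 4: P = [[1, 3, 4], [2, 5], [6], [7]].
After inserting 8: P = [[1, 3, 4, 8], [2, 5], [6], [7]].

The final insertion tableau P = [[1, 3, 4, 8], [2, 5], [6], [7]] has shape [4, 2, 1, 1].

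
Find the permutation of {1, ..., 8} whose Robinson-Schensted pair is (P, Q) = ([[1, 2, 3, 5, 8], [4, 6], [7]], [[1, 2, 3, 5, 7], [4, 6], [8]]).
1 2 4 3 7 6 8 5

Reverse the RSK construction: for i from n down to 1, find the cell of Q containing i, remove the entry at that cell from P, and reverse-bump it up through P; the value ejected from row 1 is w(i).

Step i=8: Q has 8 at row 3, column 1; remove 7 from row 3 of P and reverse-bump: 7 enters row 2 and ejects 6; 6 enters row 1 and ejects 5. So w(8) = 5. P is now [[1, 2, 3, 6, 8], [4, 7]].
Step i=7: Q has 7 at row 1, column 5; remove that cell from P, ejecting 8. So w(7) = 8. P is now [[1, 2, 3, 6], [4, 7]].
Step i=6: Q has 6 at row 2, column 2; remove 7 from row 2 of P and reverse-bump: 7 enters row 1 and ejects 6. So w(6) = 6. P is now [[1, 2, 3, 7], [4]].
Step i=5: Q has 5 at row 1, column 4; remove that cell from P, ejecting 7. So w(5) = 7. P is now [[1, 2, 3], [4]].
Step i=4: Q has 4 at row 2, column 1; remove 4 from row 2 of P and reverse-bump: 4 enters row 1 and ejects 3. So w(4) = 3. P is now [[1, 2, 4]].
Step i=3: Q has 3 at row 1, column 3; remove that cell from P, ejecting 4. So w(3) = 4. P is now [[1, 2]].
Step i=2: Q has 2 at row 1, column 2; remove that cell from P, ejecting 2. So w(2) = 2. P is now [[1]].
Step i=1: Q has 1 at row 1, column 1; remove that cell from P, ejecting 1. So w(1) = 1. P is now [].

So w = 1 2 4 3 7 6 8 5.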